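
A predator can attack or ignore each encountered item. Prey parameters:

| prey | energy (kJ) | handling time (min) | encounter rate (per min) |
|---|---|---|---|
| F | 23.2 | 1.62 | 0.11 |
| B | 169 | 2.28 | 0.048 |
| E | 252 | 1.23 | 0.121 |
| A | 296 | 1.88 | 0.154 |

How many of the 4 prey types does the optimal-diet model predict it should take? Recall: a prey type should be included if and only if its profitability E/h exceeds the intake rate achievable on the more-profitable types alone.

3

Rank by E/h (kJ/min): E 205, A 157, B 74.1, F 14.3. Include each in turn until the next type's E/h falls below the running intake rate.
Rate on top 1: 26.54. A: 157 > 26.54 → include.
Rate on top 2: 52.89. B: 74.1 > 52.89 → include.
Rate on top 3: 54.39. F: 14.3 < 54.39 → exclude; stop.
Optimal diet: E, A, B — 3 of 4 types.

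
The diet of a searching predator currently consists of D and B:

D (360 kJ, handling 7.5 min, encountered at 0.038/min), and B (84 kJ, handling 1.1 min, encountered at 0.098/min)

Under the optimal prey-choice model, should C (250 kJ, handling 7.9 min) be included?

Yes

Current rate: (0.038×360 + 0.098×84)/(1 + 0.038×7.5 + 0.098×1.1) = 15.73 kJ/min.
Profitability of C: 250/7.9 = 31.65 kJ/min.
31.65 > 15.73, so adding C raises the average — include it.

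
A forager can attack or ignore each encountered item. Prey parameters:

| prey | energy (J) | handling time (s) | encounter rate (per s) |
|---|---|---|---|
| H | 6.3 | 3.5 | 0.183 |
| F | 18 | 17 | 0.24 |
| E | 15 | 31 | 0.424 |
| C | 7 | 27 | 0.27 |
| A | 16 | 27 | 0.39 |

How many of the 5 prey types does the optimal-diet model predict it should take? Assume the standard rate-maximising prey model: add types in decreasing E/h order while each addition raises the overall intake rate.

2

Rank by E/h (J/s): H 1.8, F 1.06, A 0.593, E 0.484, C 0.259. Include each in turn until the next type's E/h falls below the running intake rate.
Rate on top 1: 0.7028. F: 1.06 > 0.7028 → include.
Rate on top 2: 0.9567. A: 0.593 < 0.9567 → exclude; stop.
Optimal diet: H, F — 2 of 5 types.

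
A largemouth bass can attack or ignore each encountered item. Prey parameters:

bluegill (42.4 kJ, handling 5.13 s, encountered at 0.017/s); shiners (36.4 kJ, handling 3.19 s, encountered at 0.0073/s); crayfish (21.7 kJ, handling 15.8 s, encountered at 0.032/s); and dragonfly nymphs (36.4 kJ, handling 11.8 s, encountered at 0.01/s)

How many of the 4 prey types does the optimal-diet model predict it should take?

Rank by E/h (kJ/s): shiners 11.4, bluegill 8.27, dragonfly nymphs 3.08, crayfish 1.37. Include each in turn until the next type's E/h falls below the running intake rate.
Rate on top 1: 0.2597. bluegill: 8.27 > 0.2597 → include.
Rate on top 2: 0.8884. dragonfly nymphs: 3.08 > 0.8884 → include.
Rate on top 3: 1.099. crayfish: 1.37 > 1.099 → include.
Optimal diet: shiners, bluegill, dragonfly nymphs, crayfish — 4 of 4 types.

4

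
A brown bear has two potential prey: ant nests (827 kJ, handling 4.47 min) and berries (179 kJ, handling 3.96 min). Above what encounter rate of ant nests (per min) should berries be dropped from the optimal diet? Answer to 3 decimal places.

At the threshold, the rate on ant nests alone equals the profitability of berries: λ·827/(1 + λ·4.47) = 179/3.96 = 45.2.
Rearranging, λ(827 − 45.2×4.47) = 45.2, so λ = 45.2/624.9 = 0.07233 per min.

0.072 per min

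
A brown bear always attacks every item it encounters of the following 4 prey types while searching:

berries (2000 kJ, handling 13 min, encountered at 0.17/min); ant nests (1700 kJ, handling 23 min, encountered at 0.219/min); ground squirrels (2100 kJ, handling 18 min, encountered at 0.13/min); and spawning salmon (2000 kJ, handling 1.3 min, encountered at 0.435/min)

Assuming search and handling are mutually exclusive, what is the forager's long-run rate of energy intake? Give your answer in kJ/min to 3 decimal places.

R = (0.17×2000 + 0.219×1700 + 0.13×2100 + 0.435×2000) / (1 + 0.17×13 + 0.219×23 + 0.13×18 + 0.435×1.3) = 1855/11.15 = 166.4 kJ/min.

166.357 kJ/min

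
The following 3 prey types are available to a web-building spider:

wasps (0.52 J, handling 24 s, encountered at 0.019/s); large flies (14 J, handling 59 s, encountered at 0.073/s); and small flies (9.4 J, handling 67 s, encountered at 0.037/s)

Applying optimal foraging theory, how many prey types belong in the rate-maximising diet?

Profitabilities (E/h, J/s): large flies 0.237, small flies 0.14, wasps 0.0217. Add prey in this order while the next type's profitability exceeds the intake rate on those already taken.
Rate on top 1: 0.1926. small flies: 0.14 < 0.1926 → exclude; stop.
Optimal diet: large flies — 1 of 3 types.

1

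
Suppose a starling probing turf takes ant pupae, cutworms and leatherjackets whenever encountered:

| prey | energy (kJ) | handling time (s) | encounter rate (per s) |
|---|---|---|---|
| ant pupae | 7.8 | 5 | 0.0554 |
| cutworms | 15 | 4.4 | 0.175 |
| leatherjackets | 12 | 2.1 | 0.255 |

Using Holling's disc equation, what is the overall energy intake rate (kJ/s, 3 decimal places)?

2.369 kJ/s

R = (0.0554×7.8 + 0.175×15 + 0.255×12) / (1 + 0.0554×5 + 0.175×4.4 + 0.255×2.1) = 6.117/2.583 = 2.369 kJ/s.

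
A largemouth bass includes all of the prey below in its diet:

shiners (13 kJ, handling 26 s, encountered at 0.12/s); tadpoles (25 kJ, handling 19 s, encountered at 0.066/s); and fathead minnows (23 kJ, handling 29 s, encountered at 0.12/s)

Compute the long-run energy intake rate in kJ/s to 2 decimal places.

0.67 kJ/s

Energy encountered per unit search time: 0.12×13 + 0.066×25 + 0.12×23 = 5.97 kJ/s.
Handling time per unit search time: 0.12×26 + 0.066×19 + 0.12×29 = 7.854.
Rate = 5.97/(1 + 7.854) = 0.6743 kJ/s.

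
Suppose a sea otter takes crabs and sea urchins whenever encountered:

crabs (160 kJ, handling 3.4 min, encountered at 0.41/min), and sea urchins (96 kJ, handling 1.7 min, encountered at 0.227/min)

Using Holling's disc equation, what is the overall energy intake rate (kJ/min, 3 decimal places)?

31.437 kJ/min

R = (0.41×160 + 0.227×96) / (1 + 0.41×3.4 + 0.227×1.7) = 87.39/2.78 = 31.44 kJ/min.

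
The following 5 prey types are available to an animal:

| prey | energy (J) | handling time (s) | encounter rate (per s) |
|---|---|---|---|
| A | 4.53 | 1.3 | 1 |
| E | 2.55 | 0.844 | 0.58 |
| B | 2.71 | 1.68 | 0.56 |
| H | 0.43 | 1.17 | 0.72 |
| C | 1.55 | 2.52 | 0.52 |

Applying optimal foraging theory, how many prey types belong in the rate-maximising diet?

Rank by E/h (J/s): A 3.48, E 3.02, B 1.61, C 0.615, H 0.368. Include each in turn until the next type's E/h falls below the running intake rate.
Rate on top 1: 1.97. E: 3.02 > 1.97 → include.
Rate on top 2: 2.154. B: 1.61 < 2.154 → exclude; stop.
Optimal diet: A, E — 2 of 5 types.

2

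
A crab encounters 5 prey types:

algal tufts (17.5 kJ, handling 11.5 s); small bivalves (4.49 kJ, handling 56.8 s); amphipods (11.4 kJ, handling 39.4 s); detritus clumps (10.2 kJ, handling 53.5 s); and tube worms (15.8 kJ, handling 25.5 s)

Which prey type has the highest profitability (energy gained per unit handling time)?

In descending order of E/h:
algal tufts: 17.5/11.5 = 1.52 kJ/s
tube worms: 15.8/25.5 = 0.62 kJ/s
amphipods: 11.4/39.4 = 0.289 kJ/s
detritus clumps: 10.2/53.5 = 0.191 kJ/s
small bivalves: 4.49/56.8 = 0.079 kJ/s

algal tufts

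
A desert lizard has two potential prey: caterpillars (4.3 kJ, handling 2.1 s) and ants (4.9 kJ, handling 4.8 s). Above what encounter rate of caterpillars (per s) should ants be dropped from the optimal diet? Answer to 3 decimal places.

At the threshold, the rate on caterpillars alone equals the profitability of ants: λ·4.3/(1 + λ·2.1) = 4.9/4.8 = 1.021.
Rearranging, λ(4.3 − 1.021×2.1) = 1.021, so λ = 1.021/2.156 = 0.4734 per s.

0.473 per s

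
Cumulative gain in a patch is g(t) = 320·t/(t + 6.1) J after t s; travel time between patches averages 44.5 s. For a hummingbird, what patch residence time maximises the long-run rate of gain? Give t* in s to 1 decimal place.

16.5 s

Optimal t* satisfies g'(t*) = g(t*)/(T + t*).
g'(t) = 320·6.1/(t + 6.1)². Setting 320·6.1/(t+6.1)² = 320t/[(t+6.1)(44.5+t)] gives 6.1(44.5+t) = t(t+6.1), so t² = 6.1×44.5 = 271.4.
t* = √271.4 = 16.48 s.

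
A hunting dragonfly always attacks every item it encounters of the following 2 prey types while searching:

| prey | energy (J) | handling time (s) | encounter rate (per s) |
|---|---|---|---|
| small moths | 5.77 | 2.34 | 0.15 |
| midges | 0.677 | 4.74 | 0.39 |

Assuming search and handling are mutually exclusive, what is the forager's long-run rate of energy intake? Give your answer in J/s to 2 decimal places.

R = (0.15×5.77 + 0.39×0.677) / (1 + 0.15×2.34 + 0.39×4.74) = 1.13/3.2 = 0.353 J/s.

0.35 J/s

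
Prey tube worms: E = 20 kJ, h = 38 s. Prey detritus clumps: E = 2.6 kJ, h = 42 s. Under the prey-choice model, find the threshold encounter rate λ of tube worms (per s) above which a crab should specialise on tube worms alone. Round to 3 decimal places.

At the threshold, the rate on tube worms alone equals the profitability of detritus clumps: λ·20/(1 + λ·38) = 2.6/42 = 0.0619.
Rearranging, λ(20 − 0.0619×38) = 0.0619, so λ = 0.0619/17.65 = 0.003508 per s.

0.004 per s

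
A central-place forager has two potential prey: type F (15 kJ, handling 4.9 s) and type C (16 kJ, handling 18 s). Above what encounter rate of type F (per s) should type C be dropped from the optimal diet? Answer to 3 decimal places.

The zero-one rule: include type C iff E₂/h₂ > λE₁/(1+λh₁). Equality gives the switch point.
λE₁h₂ = E₂ + λE₂h₁ ⇒ λ = E₂/(E₁h₂ − E₂h₁) = 16/(270 − 78.4) = 0.08351 per s.

0.084 per s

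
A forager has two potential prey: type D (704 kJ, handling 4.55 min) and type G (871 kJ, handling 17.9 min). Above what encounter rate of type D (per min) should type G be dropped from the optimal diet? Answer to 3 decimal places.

0.101 per min

The zero-one rule: include type G iff E₂/h₂ > λE₁/(1+λh₁). Equality gives the switch point.
λE₁h₂ = E₂ + λE₂h₁ ⇒ λ = E₂/(E₁h₂ − E₂h₁) = 871/(1.26e+04 − 3963) = 0.1008 per min.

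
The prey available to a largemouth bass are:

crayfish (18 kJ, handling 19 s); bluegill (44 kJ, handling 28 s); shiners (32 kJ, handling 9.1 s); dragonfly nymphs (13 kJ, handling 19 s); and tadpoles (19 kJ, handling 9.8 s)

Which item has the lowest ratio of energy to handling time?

Profitability E/h (kJ/s): crayfish = 18/19 = 0.947, bluegill = 44/28 = 1.57, shiners = 32/9.1 = 3.52, dragonfly nymphs = 13/19 = 0.684, tadpoles = 19/9.8 = 1.94.
Ranked: shiners > tadpoles > bluegill > crayfish > dragonfly nymphs.

dragonfly nymphs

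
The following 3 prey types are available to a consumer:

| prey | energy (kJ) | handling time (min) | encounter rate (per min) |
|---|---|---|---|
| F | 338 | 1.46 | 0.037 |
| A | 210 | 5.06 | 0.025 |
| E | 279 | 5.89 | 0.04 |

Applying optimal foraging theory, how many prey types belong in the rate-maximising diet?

3

Profitabilities (E/h, kJ/min): F 232, E 47.4, A 41.5. Add prey in this order while the next type's profitability exceeds the intake rate on those already taken.
Rate on top 1: 11.87. E: 47.4 > 11.87 → include.
Rate on top 2: 18.35. A: 41.5 > 18.35 → include.
Optimal diet: F, E, A — 3 of 3 types.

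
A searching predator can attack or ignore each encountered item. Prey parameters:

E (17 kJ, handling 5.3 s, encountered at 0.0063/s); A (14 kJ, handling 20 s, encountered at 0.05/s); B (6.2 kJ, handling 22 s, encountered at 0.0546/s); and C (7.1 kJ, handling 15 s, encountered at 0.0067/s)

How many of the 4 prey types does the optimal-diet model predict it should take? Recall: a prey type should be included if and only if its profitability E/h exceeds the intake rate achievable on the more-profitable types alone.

Profitabilities (E/h, kJ/s): E 3.21, A 0.7, C 0.473, B 0.282. Add prey in this order while the next type's profitability exceeds the intake rate on those already taken.
Rate on top 1: 0.1036. A: 0.7 > 0.1036 → include.
Rate on top 2: 0.3969. C: 0.473 > 0.3969 → include.
Rate on top 3: 0.4005. B: 0.282 < 0.4005 → exclude; stop.
Optimal diet: E, A, C — 3 of 4 types.

3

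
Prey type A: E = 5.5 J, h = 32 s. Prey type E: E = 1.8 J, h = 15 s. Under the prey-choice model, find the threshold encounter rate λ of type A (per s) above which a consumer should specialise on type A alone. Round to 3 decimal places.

0.072 per s

Drop type E once their profitability E₂/h₂ falls below the rate achievable on type A alone: E₂/h₂ = λE₁/(1 + λh₁).
Solve for λ: λE₁h₂ = E₂(1 + λh₁) → λ(E₁h₂ − E₂h₁) = E₂ → λ = E₂/(E₁h₂ − E₂h₁).
λ = 1.8/(5.5×15 − 1.8×32) = 1.8/24.9 = 0.07229 per s.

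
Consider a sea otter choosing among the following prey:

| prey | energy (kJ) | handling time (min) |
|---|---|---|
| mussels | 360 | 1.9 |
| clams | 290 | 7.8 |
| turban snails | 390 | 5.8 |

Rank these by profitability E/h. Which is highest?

mussels

In descending order of E/h:
mussels: 360/1.9 = 189 kJ/min
turban snails: 390/5.8 = 67.2 kJ/min
clams: 290/7.8 = 37.2 kJ/min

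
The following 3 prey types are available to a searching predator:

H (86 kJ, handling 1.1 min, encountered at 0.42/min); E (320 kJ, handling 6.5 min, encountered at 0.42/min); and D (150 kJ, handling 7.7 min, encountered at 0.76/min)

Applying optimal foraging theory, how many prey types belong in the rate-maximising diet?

Profitabilities (E/h, kJ/min): H 78.2, E 49.2, D 19.5. Add prey in this order while the next type's profitability exceeds the intake rate on those already taken.
Rate on top 1: 24.71. E: 49.2 > 24.71 → include.
Rate on top 2: 40.68. D: 19.5 < 40.68 → exclude; stop.
Optimal diet: H, E — 2 of 3 types.

2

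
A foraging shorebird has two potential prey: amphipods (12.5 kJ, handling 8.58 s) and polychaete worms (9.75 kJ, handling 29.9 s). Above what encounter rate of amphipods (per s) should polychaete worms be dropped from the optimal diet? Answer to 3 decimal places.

0.034 per s

The zero-one rule: include polychaete worms iff E₂/h₂ > λE₁/(1+λh₁). Equality gives the switch point.
λE₁h₂ = E₂ + λE₂h₁ ⇒ λ = E₂/(E₁h₂ − E₂h₁) = 9.75/(373.8 − 83.66) = 0.03361 per s.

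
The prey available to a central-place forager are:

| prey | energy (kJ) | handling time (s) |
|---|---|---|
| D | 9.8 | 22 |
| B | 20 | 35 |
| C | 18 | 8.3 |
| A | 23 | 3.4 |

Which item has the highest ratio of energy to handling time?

A

Profitability E/h (kJ/s): D = 9.8/22 = 0.445, B = 20/35 = 0.571, C = 18/8.3 = 2.17, A = 23/3.4 = 6.76.
Ranked: A > C > B > D.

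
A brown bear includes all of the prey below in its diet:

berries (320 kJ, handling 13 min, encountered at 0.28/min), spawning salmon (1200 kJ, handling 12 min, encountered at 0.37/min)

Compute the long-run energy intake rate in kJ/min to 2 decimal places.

Energy encountered per unit search time: 0.28×320 + 0.37×1200 = 533.6 kJ/min.
Handling time per unit search time: 0.28×13 + 0.37×12 = 8.08.
Rate = 533.6/(1 + 8.08) = 58.77 kJ/min.

58.77 kJ/min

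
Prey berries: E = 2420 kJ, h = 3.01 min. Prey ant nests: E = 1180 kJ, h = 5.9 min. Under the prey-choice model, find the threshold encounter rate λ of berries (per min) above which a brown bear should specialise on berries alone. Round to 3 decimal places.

0.110 per min

Drop ant nests once their profitability E₂/h₂ falls below the rate achievable on berries alone: E₂/h₂ = λE₁/(1 + λh₁).
Solve for λ: λE₁h₂ = E₂(1 + λh₁) → λ(E₁h₂ − E₂h₁) = E₂ → λ = E₂/(E₁h₂ − E₂h₁).
λ = 1180/(2420×5.9 − 1180×3.01) = 1180/1.073e+04 = 0.11 per min.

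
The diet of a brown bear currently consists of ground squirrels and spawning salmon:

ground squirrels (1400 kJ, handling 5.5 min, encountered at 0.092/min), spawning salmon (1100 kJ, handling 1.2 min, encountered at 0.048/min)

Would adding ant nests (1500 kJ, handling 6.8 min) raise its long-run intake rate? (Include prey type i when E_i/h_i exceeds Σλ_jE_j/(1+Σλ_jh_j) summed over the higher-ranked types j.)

Yes

Current rate: (0.092×1400 + 0.048×1100)/(1 + 0.092×5.5 + 0.048×1.2) = 116.1 kJ/min.
ant nests: E/h = 1500/6.8 = 220.6 kJ/min.
220.6 > 116.1, so adding ant nests raises the average — include it.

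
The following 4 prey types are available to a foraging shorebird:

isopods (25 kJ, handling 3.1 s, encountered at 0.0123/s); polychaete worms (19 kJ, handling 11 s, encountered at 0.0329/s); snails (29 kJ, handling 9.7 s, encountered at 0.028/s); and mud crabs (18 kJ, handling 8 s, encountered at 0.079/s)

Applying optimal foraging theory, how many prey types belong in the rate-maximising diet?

4

Rank by E/h (kJ/s): isopods 8.06, snails 2.99, mud crabs 2.25, polychaete worms 1.73. Include each in turn until the next type's E/h falls below the running intake rate.
Rate on top 1: 0.2962. snails: 2.99 > 0.2962 → include.
Rate on top 2: 0.8548. mud crabs: 2.25 > 0.8548 → include.
Rate on top 3: 1.309. polychaete worms: 1.73 > 1.309 → include.
Optimal diet: isopods, snails, mud crabs, polychaete worms — 4 of 4 types.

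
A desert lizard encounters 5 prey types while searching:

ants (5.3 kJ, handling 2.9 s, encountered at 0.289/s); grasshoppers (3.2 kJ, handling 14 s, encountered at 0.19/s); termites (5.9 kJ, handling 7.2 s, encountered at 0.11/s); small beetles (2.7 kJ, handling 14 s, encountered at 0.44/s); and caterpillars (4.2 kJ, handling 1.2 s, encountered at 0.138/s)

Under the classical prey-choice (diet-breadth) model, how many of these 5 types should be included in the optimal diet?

2

E/h in descending order: caterpillars 3.5, ants 1.83, termites 0.819, grasshoppers 0.229, small beetles 0.193 kJ/s. The optimal diet is the largest prefix of this list for which every included type satisfies E_i/h_i > R on the types above it.
Rate on top 1: 0.4973. ants: 1.83 > 0.4973 → include.
Rate on top 2: 1.054. termites: 0.819 < 1.054 → exclude; stop.
Optimal diet: caterpillars, ants — 2 of 5 types.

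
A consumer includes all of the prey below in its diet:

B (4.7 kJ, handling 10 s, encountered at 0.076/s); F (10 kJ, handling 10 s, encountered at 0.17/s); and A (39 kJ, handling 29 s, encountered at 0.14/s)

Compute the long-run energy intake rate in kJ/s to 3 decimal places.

1.000 kJ/s

R = Σλ_iE_i / (1 + Σλ_ih_i)
Numerator: 0.076×4.7 + 0.17×10 + 0.14×39 = 7.517
Denominator: 1 + 0.076×10 + 0.17×10 + 0.14×29 = 7.52
R = 7.517/7.52 = 0.9996 kJ/s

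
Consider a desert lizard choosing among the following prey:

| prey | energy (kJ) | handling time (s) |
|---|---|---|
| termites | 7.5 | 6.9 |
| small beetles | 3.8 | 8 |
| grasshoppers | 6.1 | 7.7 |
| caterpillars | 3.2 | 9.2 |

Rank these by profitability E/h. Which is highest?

termites

Profitability E/h (kJ/s): termites = 7.5/6.9 = 1.09, small beetles = 3.8/8 = 0.475, grasshoppers = 6.1/7.7 = 0.792, caterpillars = 3.2/9.2 = 0.348.
Ranked: termites > grasshoppers > small beetles > caterpillars.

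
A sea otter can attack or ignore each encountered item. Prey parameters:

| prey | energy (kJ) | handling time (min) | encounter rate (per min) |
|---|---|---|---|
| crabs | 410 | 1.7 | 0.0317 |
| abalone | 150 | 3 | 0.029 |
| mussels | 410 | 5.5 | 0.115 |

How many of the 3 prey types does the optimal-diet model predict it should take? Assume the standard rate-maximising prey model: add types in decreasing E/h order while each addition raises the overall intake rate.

E/h in descending order: crabs 241, mussels 74.5, abalone 50 kJ/min. The optimal diet is the largest prefix of this list for which every included type satisfies E_i/h_i > R on the types above it.
Rate on top 1: 12.33. mussels: 74.5 > 12.33 → include.
Rate on top 2: 35.67. abalone: 50 > 35.67 → include.
Optimal diet: crabs, mussels, abalone — 3 of 3 types.

3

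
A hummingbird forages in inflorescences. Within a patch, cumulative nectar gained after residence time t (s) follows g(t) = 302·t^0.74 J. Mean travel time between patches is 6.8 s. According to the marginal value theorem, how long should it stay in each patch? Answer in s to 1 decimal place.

Maximise g(t)/(T+t): set derivative to zero → g'(t)(T+t) = g(t).
g'(t) = 0.74·302·t^-0.26. Setting 0.74·302·t^-0.26 = 302·t^0.74/(6.8+t) gives 0.74(6.8+t) = t, so 0.26·t = 0.74×6.8.
t* = 0.74×6.8/0.26 = 19.35 s.

19.4 s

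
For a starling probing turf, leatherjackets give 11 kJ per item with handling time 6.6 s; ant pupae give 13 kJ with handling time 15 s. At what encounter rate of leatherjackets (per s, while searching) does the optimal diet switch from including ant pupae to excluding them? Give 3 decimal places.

At the threshold, the rate on leatherjackets alone equals the profitability of ant pupae: λ·11/(1 + λ·6.6) = 13/15 = 0.8667.
Rearranging, λ(11 − 0.8667×6.6) = 0.8667, so λ = 0.8667/5.28 = 0.1641 per s.

0.164 per s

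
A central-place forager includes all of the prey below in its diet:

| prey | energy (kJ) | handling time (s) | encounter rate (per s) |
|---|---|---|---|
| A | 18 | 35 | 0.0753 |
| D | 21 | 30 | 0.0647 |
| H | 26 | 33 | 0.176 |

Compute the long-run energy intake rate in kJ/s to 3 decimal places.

0.640 kJ/s

R = (0.0753×18 + 0.0647×21 + 0.176×26) / (1 + 0.0753×35 + 0.0647×30 + 0.176×33) = 7.29/11.38 = 0.6404 kJ/s.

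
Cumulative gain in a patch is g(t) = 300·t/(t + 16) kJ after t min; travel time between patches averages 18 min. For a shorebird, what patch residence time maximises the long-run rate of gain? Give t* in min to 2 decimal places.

16.97 min

Maximise g(t)/(T+t): set derivative to zero → g'(t)(T+t) = g(t).
g'(t) = 300·16/(t + 16)². Setting 300·16/(t+16)² = 300t/[(t+16)(18+t)] gives 16(18+t) = t(t+16), so t² = 16×18 = 288.
t* = √288 = 16.97 min.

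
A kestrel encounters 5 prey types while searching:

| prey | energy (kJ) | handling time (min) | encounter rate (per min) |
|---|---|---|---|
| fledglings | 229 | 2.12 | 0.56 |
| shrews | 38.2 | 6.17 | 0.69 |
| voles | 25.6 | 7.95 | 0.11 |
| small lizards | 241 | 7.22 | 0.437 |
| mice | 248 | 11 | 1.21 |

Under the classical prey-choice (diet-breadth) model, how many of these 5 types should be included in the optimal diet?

1

Profitabilities (E/h, kJ/min): fledglings 108, small lizards 33.4, mice 22.5, shrews 6.19, voles 3.22. Add prey in this order while the next type's profitability exceeds the intake rate on those already taken.
Rate on top 1: 58.63. small lizards: 33.4 < 58.63 → exclude; stop.
Optimal diet: fledglings — 1 of 5 types.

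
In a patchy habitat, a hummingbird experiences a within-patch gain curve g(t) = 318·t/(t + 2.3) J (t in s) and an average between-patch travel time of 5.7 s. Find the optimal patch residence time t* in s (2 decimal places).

By the marginal value theorem, leave when the instantaneous gain rate g'(t) equals the habitat-wide average g(t)/(T + t).
g'(t) = 318·2.3/(t + 2.3)². Setting 318·2.3/(t+2.3)² = 318t/[(t+2.3)(5.7+t)] gives 2.3(5.7+t) = t(t+2.3), so t² = 2.3×5.7 = 13.11.
t* = √13.11 = 3.621 s.

3.62 s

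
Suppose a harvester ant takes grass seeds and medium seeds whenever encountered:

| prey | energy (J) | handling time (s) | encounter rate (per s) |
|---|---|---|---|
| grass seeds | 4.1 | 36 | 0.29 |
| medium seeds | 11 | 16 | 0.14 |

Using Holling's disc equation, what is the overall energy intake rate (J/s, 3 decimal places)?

R = Σλ_iE_i / (1 + Σλ_ih_i)
Numerator: 0.29×4.1 + 0.14×11 = 2.729
Denominator: 1 + 0.29×36 + 0.14×16 = 13.68
R = 2.729/13.68 = 0.1995 J/s

0.199 J/s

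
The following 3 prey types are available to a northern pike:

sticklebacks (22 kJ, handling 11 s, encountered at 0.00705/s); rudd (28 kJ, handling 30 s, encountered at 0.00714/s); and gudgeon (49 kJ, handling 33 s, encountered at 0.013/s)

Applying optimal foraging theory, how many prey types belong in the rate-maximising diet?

Profitabilities (E/h, kJ/s): sticklebacks 2, gudgeon 1.48, rudd 0.933. Add prey in this order while the next type's profitability exceeds the intake rate on those already taken.
Rate on top 1: 0.1439. gudgeon: 1.48 > 0.1439 → include.
Rate on top 2: 0.5258. rudd: 0.933 > 0.5258 → include.
Optimal diet: sticklebacks, gudgeon, rudd — 3 of 3 types.

3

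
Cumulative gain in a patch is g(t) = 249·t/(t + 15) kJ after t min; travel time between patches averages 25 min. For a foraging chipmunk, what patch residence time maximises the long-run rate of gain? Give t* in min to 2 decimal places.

19.36 min

Maximise g(t)/(T+t): set derivative to zero → g'(t)(T+t) = g(t).
g'(t) = 249·15/(t + 15)². Setting 249·15/(t+15)² = 249t/[(t+15)(25+t)] gives 15(25+t) = t(t+15), so t² = 15×25 = 375.
t* = √375 = 19.36 min.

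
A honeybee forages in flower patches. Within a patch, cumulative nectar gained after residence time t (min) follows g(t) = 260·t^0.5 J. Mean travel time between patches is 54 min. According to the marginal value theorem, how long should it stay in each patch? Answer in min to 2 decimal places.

54.00 min

Maximise g(t)/(T+t): set derivative to zero → g'(t)(T+t) = g(t).
g'(t) = 0.5·260·t^-0.5. Setting 0.5·260·t^-0.5 = 260·t^0.5/(54+t) gives 0.5(54+t) = t, so 0.50·t = 0.5×54.
t* = 0.5×54/0.50 = 54 min.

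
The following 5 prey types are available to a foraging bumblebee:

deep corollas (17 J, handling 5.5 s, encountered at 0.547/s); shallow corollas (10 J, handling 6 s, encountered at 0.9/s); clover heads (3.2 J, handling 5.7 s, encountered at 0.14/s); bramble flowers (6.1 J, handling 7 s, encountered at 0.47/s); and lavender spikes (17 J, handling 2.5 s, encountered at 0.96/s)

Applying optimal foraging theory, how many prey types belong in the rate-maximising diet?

Profitabilities (E/h, J/s): lavender spikes 6.8, deep corollas 3.09, shallow corollas 1.67, bramble flowers 0.871, clover heads 0.561. Add prey in this order while the next type's profitability exceeds the intake rate on those already taken.
Rate on top 1: 4.8. deep corollas: 3.09 < 4.8 → exclude; stop.
Optimal diet: lavender spikes — 1 of 5 types.

1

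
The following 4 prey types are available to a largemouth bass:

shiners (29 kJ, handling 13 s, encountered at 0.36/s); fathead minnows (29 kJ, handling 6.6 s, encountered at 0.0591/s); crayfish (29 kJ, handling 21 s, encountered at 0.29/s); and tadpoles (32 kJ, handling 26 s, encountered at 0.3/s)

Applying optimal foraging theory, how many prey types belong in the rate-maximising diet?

E/h in descending order: fathead minnows 4.39, shiners 2.23, crayfish 1.38, tadpoles 1.23 kJ/s. The optimal diet is the largest prefix of this list for which every included type satisfies E_i/h_i > R on the types above it.
Rate on top 1: 1.233. shiners: 2.23 > 1.233 → include.
Rate on top 2: 2.002. crayfish: 1.38 < 2.002 → exclude; stop.
Optimal diet: fathead minnows, shiners — 2 of 4 types.

2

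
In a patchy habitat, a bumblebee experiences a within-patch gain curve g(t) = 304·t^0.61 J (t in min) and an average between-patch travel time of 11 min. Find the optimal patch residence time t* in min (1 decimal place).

17.2 min

Maximise g(t)/(T+t): set derivative to zero → g'(t)(T+t) = g(t).
g'(t) = 0.61·304·t^-0.39. Setting 0.61·304·t^-0.39 = 304·t^0.61/(11+t) gives 0.61(11+t) = t, so 0.39·t = 0.61×11.
t* = 0.61×11/0.39 = 17.21 min.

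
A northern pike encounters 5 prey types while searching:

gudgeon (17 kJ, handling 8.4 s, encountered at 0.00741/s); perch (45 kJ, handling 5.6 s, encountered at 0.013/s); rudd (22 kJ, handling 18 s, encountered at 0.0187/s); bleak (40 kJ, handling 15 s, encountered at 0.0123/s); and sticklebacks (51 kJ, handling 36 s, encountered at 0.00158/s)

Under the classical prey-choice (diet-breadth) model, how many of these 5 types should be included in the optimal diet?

E/h in descending order: perch 8.04, bleak 2.67, gudgeon 2.02, sticklebacks 1.42, rudd 1.22 kJ/s. The optimal diet is the largest prefix of this list for which every included type satisfies E_i/h_i > R on the types above it.
Rate on top 1: 0.5453. bleak: 2.67 > 0.5453 → include.
Rate on top 2: 0.8566. gudgeon: 2.02 > 0.8566 → include.
Rate on top 3: 0.9117. sticklebacks: 1.42 > 0.9117 → include.
Rate on top 4: 0.9325. rudd: 1.22 > 0.9325 → include.
Optimal diet: perch, bleak, gudgeon, sticklebacks, rudd — 5 of 5 types.

5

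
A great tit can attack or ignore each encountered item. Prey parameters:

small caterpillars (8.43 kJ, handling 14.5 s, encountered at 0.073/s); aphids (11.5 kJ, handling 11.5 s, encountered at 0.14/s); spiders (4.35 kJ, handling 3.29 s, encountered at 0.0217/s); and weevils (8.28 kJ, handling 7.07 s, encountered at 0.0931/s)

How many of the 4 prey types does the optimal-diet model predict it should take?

E/h in descending order: spiders 1.32, weevils 1.17, aphids 1, small caterpillars 0.581 kJ/s. The optimal diet is the largest prefix of this list for which every included type satisfies E_i/h_i > R on the types above it.
Rate on top 1: 0.0881. weevils: 1.17 > 0.0881 → include.
Rate on top 2: 0.5003. aphids: 1 > 0.5003 → include.
Rate on top 3: 0.7412. small caterpillars: 0.581 < 0.7412 → exclude; stop.
Optimal diet: spiders, weevils, aphids — 3 of 4 types.

3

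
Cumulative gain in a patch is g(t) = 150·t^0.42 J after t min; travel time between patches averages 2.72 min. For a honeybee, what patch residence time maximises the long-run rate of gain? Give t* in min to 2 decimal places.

By the marginal value theorem, leave when the instantaneous gain rate g'(t) equals the habitat-wide average g(t)/(T + t).
g'(t) = 0.42·150·t^-0.58. Setting 0.42·150·t^-0.58 = 150·t^0.42/(2.72+t) gives 0.42(2.72+t) = t, so 0.58·t = 0.42×2.72.
t* = 0.42×2.72/0.58 = 1.97 min.

1.97 min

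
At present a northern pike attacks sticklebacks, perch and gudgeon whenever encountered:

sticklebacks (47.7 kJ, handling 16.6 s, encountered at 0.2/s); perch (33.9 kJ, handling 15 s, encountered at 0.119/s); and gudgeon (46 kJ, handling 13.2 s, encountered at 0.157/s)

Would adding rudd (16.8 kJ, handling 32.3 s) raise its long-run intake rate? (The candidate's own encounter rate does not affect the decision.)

On sticklebacks, perch and gudgeon alone, R = ΣλE/(1+Σλh) = 20.8/8.177 = 2.543 kJ/s.
rudd: E/h = 16.8/32.3 = 0.5201 kJ/s.
0.5201 < 2.543, so adding rudd would lower the average — exclude it.

No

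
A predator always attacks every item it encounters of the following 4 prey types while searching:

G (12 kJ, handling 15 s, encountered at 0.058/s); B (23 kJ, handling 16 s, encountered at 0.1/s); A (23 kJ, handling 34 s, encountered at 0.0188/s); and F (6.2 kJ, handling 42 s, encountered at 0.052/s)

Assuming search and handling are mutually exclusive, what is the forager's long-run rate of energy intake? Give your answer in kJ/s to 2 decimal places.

Energy encountered per unit search time: 0.058×12 + 0.1×23 + 0.0188×23 + 0.052×6.2 = 3.751 kJ/s.
Handling time per unit search time: 0.058×15 + 0.1×16 + 0.0188×34 + 0.052×42 = 5.293.
Rate = 3.751/(1 + 5.293) = 0.596 kJ/s.

0.60 kJ/s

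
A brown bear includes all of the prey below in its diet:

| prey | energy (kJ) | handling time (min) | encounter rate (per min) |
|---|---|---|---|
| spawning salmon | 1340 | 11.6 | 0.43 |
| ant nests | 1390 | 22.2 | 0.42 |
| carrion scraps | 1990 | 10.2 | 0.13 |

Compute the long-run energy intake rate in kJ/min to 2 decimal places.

R = Σλ_iE_i / (1 + Σλ_ih_i)
Numerator: 0.43×1340 + 0.42×1390 + 0.13×1990 = 1419
Denominator: 1 + 0.43×11.6 + 0.42×22.2 + 0.13×10.2 = 16.64
R = 1419/16.64 = 85.27 kJ/min

85.27 kJ/min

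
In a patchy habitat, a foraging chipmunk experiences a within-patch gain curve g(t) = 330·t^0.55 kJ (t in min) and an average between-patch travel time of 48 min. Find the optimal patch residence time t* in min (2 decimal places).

58.67 min

Optimal t* satisfies g'(t*) = g(t*)/(T + t*).
g'(t) = 0.55·330·t^-0.45. Setting 0.55·330·t^-0.45 = 330·t^0.55/(48+t) gives 0.55(48+t) = t, so 0.45·t = 0.55×48.
t* = 0.55×48/0.45 = 58.67 min.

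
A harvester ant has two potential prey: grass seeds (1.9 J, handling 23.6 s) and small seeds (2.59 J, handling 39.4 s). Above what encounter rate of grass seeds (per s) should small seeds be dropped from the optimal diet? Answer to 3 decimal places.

0.189 per s

The zero-one rule: include small seeds iff E₂/h₂ > λE₁/(1+λh₁). Equality gives the switch point.
λE₁h₂ = E₂ + λE₂h₁ ⇒ λ = E₂/(E₁h₂ − E₂h₁) = 2.59/(74.86 − 61.12) = 0.1886 per s.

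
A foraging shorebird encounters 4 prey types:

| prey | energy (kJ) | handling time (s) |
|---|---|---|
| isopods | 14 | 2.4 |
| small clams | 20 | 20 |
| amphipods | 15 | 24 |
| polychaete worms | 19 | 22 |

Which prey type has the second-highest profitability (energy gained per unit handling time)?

small clams

In descending order of E/h:
isopods: 14/2.4 = 5.83 kJ/s
small clams: 20/20 = 1 kJ/s
polychaete worms: 19/22 = 0.864 kJ/s
amphipods: 15/24 = 0.625 kJ/s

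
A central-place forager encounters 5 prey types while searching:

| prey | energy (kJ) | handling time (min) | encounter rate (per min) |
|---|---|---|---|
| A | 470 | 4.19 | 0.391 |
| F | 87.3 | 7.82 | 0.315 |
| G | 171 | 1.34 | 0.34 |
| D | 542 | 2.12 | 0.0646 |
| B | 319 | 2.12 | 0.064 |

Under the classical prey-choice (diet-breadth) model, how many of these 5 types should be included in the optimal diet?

Rank by E/h (kJ/min): D 256, B 150, G 128, A 112, F 11.2. Include each in turn until the next type's E/h falls below the running intake rate.
Rate on top 1: 30.8. B: 150 > 30.8 → include.
Rate on top 2: 43.55. G: 128 > 43.55 → include.
Rate on top 3: 65.71. A: 112 > 65.71 → include.
Rate on top 4: 88.32. F: 11.2 < 88.32 → exclude; stop.
Optimal diet: D, B, G, A — 4 of 5 types.

4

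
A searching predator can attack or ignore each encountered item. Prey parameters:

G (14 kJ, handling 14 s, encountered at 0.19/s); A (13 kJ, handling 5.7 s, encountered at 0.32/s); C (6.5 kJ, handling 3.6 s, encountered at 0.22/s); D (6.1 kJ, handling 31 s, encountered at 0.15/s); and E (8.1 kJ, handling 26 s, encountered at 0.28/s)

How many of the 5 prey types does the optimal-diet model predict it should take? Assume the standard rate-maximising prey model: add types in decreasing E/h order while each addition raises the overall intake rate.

Rank by E/h (kJ/s): A 2.28, C 1.81, G 1, E 0.312, D 0.197. Include each in turn until the next type's E/h falls below the running intake rate.
Rate on top 1: 1.473. C: 1.81 > 1.473 → include.
Rate on top 2: 1.546. G: 1 < 1.546 → exclude; stop.
Optimal diet: A, C — 2 of 5 types.

2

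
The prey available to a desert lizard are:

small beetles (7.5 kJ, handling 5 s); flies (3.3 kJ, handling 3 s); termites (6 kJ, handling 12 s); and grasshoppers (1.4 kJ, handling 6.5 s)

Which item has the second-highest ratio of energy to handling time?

flies

In descending order of E/h:
small beetles: 7.5/5 = 1.5 kJ/s
flies: 3.3/3 = 1.1 kJ/s
termites: 6/12 = 0.5 kJ/s
grasshoppers: 1.4/6.5 = 0.215 kJ/s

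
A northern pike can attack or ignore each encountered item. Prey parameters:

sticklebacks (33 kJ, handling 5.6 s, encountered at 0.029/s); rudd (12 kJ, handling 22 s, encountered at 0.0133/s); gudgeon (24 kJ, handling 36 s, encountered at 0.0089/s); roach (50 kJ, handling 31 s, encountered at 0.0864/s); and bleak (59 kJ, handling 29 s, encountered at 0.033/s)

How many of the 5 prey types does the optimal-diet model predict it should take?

3

Profitabilities (E/h, kJ/s): sticklebacks 5.89, bleak 2.03, roach 1.61, gudgeon 0.667, rudd 0.545. Add prey in this order while the next type's profitability exceeds the intake rate on those already taken.
Rate on top 1: 0.8233. bleak: 2.03 > 0.8233 → include.
Rate on top 2: 1.37. roach: 1.61 > 1.37 → include.
Rate on top 3: 1.506. gudgeon: 0.667 < 1.506 → exclude; stop.
Optimal diet: sticklebacks, bleak, roach — 3 of 5 types.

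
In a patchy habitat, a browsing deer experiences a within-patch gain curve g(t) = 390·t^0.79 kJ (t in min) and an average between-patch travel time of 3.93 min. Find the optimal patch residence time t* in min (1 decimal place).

Optimal t* satisfies g'(t*) = g(t*)/(T + t*).
g'(t) = 0.79·390·t^-0.21. Setting 0.79·390·t^-0.21 = 390·t^0.79/(3.93+t) gives 0.79(3.93+t) = t, so 0.21·t = 0.79×3.93.
t* = 0.79×3.93/0.21 = 14.78 min.

14.8 min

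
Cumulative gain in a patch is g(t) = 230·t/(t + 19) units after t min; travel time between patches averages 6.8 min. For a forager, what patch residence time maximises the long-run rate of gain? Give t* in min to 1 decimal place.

Optimal t* satisfies g'(t*) = g(t*)/(T + t*).
g'(t) = 230·19/(t + 19)². Setting 230·19/(t+19)² = 230t/[(t+19)(6.8+t)] gives 19(6.8+t) = t(t+19), so t² = 19×6.8 = 129.2.
t* = √129.2 = 11.37 min.

11.4 min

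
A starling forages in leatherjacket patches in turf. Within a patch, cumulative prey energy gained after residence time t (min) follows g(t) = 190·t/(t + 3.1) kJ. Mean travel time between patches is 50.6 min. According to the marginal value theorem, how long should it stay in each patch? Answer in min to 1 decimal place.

By the marginal value theorem, leave when the instantaneous gain rate g'(t) equals the habitat-wide average g(t)/(T + t).
g'(t) = 190·3.1/(t + 3.1)². Setting 190·3.1/(t+3.1)² = 190t/[(t+3.1)(50.6+t)] gives 3.1(50.6+t) = t(t+3.1), so t² = 3.1×50.6 = 156.9.
t* = √156.9 = 12.52 min.

12.5 min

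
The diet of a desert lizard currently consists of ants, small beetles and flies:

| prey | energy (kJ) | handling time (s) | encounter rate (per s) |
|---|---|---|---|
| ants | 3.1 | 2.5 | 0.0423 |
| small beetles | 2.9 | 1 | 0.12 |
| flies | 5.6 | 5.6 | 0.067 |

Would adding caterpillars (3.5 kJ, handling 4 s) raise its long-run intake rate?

Yes

Intake rate on the current diet: R = (0.0423×3.1 + 0.12×2.9 + 0.067×5.6) / (1 + 0.0423×2.5 + 0.12×1 + 0.067×5.6) = 0.8543/1.601 = 0.5336 kJ/s.
caterpillars: E/h = 3.5/4 = 0.875 kJ/s.
0.875 > 0.5336, so adding caterpillars raises the average — include it.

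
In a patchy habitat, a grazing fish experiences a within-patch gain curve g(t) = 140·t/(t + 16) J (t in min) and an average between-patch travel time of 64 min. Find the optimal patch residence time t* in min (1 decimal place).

Optimal t* satisfies g'(t*) = g(t*)/(T + t*).
g'(t) = 140·16/(t + 16)². Setting 140·16/(t+16)² = 140t/[(t+16)(64+t)] gives 16(64+t) = t(t+16), so t² = 16×64 = 1024.
t* = √1024 = 32 min.

32.0 min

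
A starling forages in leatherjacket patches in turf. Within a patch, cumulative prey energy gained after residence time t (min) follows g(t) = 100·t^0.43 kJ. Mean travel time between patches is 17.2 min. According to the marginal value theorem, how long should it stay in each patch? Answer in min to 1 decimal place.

Optimal t* satisfies g'(t*) = g(t*)/(T + t*).
g'(t) = 0.43·100·t^-0.57. Setting 0.43·100·t^-0.57 = 100·t^0.43/(17.2+t) gives 0.43(17.2+t) = t, so 0.57·t = 0.43×17.2.
t* = 0.43×17.2/0.57 = 12.98 min.

13.0 min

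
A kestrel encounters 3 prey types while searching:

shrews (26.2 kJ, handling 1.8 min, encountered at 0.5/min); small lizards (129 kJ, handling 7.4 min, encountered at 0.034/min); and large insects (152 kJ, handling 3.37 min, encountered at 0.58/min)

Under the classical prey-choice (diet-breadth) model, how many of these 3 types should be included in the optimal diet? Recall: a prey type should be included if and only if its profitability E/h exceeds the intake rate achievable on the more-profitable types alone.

E/h in descending order: large insects 45.1, small lizards 17.4, shrews 14.6 kJ/min. The optimal diet is the largest prefix of this list for which every included type satisfies E_i/h_i > R on the types above it.
Rate on top 1: 29.84. small lizards: 17.4 < 29.84 → exclude; stop.
Optimal diet: large insects — 1 of 3 types.

1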